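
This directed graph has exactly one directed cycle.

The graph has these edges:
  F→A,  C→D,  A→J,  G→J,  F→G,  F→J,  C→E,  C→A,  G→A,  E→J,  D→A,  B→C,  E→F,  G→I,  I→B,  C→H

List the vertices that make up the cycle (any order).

DFS with gray/black marking from I:
I gray
  B gray
    C gray
      E gray
        J gray
        J black
        F gray
          F→J: J black — skip
          A gray
            A→J: J black — skip
          A black
          G gray
            G→A: A black — skip
            G→I: I is gray → back edge
Back edge closes the cycle I → B → C → E → F → G → I; its vertices are {B, C, E, F, G, I}.

B, C, E, F, G, I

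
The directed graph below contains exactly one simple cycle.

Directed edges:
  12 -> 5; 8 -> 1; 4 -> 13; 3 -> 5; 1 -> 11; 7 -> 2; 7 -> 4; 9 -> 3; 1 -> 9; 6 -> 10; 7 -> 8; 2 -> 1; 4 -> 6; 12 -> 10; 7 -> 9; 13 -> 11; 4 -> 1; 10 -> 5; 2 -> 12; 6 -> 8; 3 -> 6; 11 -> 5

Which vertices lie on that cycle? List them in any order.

DFS with gray/black marking from 9:
9 gray
  3 gray
    6 gray
      8 gray
        1 gray
          11 gray
            5 gray
            5 black
          11 black
          1→9: 9 is gray → back edge
Back edge closes the cycle 9 → 3 → 6 → 8 → 1 → 9; its vertices are {1, 3, 6, 8, 9}.

1, 3, 6, 8, 9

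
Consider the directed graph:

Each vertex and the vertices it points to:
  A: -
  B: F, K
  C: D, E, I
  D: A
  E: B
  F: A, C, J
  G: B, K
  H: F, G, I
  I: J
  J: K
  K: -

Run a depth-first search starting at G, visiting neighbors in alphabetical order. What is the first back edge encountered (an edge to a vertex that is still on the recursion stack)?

DFS from G (visiting neighbors in alphabetical order); mark gray on enter, black on exit:
G gray
  B gray
    F gray
      A gray
      A black
      C gray
        D gray
          D→A: A black — skip
        D black
        E gray
          E→B: B is gray → back edge
First back edge: E → B.

E→B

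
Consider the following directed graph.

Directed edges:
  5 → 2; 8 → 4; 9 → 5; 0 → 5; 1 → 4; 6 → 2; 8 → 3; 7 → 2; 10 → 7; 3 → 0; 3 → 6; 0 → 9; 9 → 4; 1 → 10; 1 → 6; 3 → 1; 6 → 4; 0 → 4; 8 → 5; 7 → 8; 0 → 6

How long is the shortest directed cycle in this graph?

5

For each vertex v, BFS finds the shortest path from v back to v.
The shortest such closed walk is 8 → 3 → 1 → 10 → 7 → 8, length 5.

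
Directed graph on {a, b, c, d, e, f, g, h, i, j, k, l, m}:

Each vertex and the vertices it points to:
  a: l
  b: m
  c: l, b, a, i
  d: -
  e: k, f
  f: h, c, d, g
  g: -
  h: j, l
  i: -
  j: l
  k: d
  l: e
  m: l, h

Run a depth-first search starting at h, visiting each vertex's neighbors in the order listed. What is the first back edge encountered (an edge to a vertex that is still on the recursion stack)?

f->h

DFS from h (visiting each vertex's neighbors in the order listed); mark gray on enter, black on exit:
h gray
  j gray
    l gray
      e gray
        k gray
          d gray
          d black
        k black
        f gray
          f→h: h is gray → back edge
First back edge: f → h.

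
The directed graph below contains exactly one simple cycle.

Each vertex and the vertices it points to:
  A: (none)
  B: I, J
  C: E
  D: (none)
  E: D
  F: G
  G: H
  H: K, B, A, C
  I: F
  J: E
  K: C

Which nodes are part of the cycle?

B, F, G, H, I

DFS with gray/black marking from H:
H gray
  K gray
    C gray
      E gray
        D gray
        D black
      E black
    C black
  K black
  B gray
    I gray
      F gray
        G gray
          G→H: H is gray → back edge
Back edge closes the cycle H → B → I → F → G → H; its vertices are {B, F, G, H, I}.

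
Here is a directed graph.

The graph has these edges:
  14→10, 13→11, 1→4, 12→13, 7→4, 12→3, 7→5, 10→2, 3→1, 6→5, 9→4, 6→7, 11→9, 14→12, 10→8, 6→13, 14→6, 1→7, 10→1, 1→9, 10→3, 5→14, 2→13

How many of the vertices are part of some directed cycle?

8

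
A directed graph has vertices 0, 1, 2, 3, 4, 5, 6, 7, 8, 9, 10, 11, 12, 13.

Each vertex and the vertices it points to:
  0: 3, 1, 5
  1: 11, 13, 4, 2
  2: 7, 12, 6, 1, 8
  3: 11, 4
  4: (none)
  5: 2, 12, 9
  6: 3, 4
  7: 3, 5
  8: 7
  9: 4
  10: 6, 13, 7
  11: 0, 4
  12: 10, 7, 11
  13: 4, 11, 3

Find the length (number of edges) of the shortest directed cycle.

For each vertex v, BFS finds the shortest path from v back to v.
The shortest such closed walk is 2 → 1 → 2, length 2.

2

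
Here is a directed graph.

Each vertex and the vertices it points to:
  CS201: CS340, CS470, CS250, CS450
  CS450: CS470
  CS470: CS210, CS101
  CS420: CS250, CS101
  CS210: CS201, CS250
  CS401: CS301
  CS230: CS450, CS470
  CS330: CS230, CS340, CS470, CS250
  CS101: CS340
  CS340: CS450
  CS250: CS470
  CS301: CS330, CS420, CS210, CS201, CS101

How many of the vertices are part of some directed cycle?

7

A vertex is on a directed cycle iff it belongs to a strongly connected component of size ≥ 2 (or has a self-loop).
The vertices on cycles are {CS101, CS201, CS210, CS250, CS340, CS450, CS470} — 7 in total.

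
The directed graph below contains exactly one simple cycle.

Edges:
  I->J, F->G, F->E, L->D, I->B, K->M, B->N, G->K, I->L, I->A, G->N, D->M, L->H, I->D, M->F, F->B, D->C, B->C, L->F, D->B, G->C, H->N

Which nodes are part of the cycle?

DFS with gray/black marking from F:
F gray
  E gray
  E black
  B gray
    N gray
    N black
    C gray
    C black
  B black
  G gray
    G→C: C black — skip
    G→N: N black — skip
    K gray
      M gray
        M→F: F is gray → back edge
Back edge closes the cycle F → G → K → M → F; its vertices are {F, G, K, M}.

F, G, K, M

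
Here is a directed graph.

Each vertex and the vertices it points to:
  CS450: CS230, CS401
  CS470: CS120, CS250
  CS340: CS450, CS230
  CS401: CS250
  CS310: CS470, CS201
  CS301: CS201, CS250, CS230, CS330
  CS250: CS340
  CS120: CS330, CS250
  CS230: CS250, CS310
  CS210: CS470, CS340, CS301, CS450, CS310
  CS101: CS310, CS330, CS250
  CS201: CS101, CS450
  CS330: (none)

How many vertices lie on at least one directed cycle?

A vertex is on a directed cycle iff it belongs to a strongly connected component of size ≥ 2 (or has a self-loop).
The vertices on cycles are {CS101, CS120, CS201, CS230, CS250, CS310, CS340, CS401, CS450, CS470} — 10 in total.

10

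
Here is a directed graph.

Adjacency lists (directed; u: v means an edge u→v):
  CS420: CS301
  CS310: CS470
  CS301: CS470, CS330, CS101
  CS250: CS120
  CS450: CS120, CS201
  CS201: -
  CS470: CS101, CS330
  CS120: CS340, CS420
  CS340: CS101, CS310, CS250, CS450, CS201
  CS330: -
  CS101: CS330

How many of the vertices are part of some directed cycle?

4

A vertex is on a directed cycle iff it belongs to a strongly connected component of size ≥ 2 (or has a self-loop).
The vertices on cycles are {CS120, CS250, CS340, CS450} — 4 in total.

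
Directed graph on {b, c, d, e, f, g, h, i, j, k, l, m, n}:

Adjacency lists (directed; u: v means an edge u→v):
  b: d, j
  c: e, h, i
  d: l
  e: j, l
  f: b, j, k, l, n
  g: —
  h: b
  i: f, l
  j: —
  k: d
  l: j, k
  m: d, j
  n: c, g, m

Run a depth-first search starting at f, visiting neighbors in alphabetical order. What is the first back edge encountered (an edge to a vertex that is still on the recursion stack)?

k->d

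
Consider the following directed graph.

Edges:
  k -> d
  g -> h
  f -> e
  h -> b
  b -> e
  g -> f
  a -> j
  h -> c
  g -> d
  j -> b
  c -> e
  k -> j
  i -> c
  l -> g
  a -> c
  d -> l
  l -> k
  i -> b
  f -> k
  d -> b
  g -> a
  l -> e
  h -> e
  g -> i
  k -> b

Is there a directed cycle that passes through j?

j lies on a cycle iff there is a path from j back to itself.
Exploring from j, it never reaches itself; equivalently, its strongly connected component is a singleton.

No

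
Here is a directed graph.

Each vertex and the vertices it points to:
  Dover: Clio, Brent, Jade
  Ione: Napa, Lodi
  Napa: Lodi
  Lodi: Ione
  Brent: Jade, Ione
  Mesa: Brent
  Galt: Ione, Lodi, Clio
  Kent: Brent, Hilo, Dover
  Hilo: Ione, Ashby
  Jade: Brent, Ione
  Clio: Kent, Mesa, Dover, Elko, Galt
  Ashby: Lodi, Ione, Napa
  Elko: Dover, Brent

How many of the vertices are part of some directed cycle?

10

A vertex is on a directed cycle iff it belongs to a strongly connected component of size ≥ 2 (or has a self-loop).
The vertices on cycles are {Clio, Elko, Galt, Ione, Jade, Kent, Lodi, Napa, Brent, Dover} — 10 in total.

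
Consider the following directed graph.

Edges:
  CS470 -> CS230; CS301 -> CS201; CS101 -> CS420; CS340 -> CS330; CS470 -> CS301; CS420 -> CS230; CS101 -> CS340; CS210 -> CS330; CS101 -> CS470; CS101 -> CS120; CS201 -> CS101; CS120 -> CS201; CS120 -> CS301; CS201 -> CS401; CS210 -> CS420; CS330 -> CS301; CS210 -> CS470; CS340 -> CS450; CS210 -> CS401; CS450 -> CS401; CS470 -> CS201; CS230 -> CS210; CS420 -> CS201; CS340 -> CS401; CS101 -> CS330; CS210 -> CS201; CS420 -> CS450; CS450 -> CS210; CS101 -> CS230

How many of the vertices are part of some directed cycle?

11

A vertex is on a directed cycle iff it belongs to a strongly connected component of size ≥ 2 (or has a self-loop).
The vertices on cycles are {CS101, CS120, CS201, CS210, CS230, CS301, CS330, CS340, CS420, CS450, CS470} — 11 in total.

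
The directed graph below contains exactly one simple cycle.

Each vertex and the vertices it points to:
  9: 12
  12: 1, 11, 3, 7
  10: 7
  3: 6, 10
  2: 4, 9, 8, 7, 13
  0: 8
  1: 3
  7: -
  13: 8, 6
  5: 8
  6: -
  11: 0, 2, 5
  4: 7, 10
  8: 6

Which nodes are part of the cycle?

DFS with gray/black marking from 12:
12 gray
  1 gray
    3 gray
      6 gray
      6 black
      10 gray
        7 gray
        7 black
      10 black
    3 black
  1 black
  11 gray
    0 gray
      8 gray
        8→6: 6 black — skip
      8 black
    0 black
    2 gray
      4 gray
        4→7: 7 black — skip
        4→10: 10 black — skip
      4 black
      9 gray
        9→12: 12 is gray → back edge
Back edge closes the cycle 12 → 11 → 2 → 9 → 12; its vertices are {2, 9, 11, 12}.

2, 9, 11, 12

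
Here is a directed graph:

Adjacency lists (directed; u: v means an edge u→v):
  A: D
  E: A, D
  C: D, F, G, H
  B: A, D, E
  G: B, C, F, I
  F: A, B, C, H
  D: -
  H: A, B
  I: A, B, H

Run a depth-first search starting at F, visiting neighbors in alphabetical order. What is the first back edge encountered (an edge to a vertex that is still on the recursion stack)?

DFS from F (visiting neighbors in alphabetical order); mark gray on enter, black on exit:
F gray
  A gray
    D gray
    D black
  A black
  B gray
    B→A: A black — skip
    B→D: D black — skip
    E gray
      E→A: A black — skip
      E→D: D black — skip
    E black
  B black
  C gray
    C→D: D black — skip
    C→F: F is gray → back edge
First back edge: C → F.

C→F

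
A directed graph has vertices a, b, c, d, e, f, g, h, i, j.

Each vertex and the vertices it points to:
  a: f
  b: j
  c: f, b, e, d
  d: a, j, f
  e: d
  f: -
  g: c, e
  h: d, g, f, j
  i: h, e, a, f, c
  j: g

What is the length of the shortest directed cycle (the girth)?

4

For each vertex v, BFS finds the shortest path from v back to v.
The shortest such closed walk is c → d → j → g → c, length 4.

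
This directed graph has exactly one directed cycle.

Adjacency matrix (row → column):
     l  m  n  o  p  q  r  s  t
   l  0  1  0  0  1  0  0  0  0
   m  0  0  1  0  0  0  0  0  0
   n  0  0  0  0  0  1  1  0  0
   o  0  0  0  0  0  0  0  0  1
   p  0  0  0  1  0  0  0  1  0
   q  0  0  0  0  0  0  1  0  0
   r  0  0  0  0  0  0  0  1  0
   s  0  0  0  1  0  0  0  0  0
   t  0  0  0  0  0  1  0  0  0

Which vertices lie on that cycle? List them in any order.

DFS with gray/black marking from o:
o gray
  t gray
    q gray
      r gray
        s gray
          s→o: o is gray → back edge
Back edge closes the cycle o → t → q → r → s → o; its vertices are {o, q, r, s, t}.

o, q, r, s, t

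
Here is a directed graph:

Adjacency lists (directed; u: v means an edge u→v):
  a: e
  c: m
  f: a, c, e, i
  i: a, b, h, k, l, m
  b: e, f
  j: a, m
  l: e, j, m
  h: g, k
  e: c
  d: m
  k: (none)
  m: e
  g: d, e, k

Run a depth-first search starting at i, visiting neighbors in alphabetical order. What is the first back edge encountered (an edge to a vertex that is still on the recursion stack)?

m→e

DFS from i (visiting neighbors in alphabetical order); mark gray on enter, black on exit:
i gray
  a gray
    e gray
      c gray
        m gray
          m→e: e is gray → back edge
First back edge: m → e.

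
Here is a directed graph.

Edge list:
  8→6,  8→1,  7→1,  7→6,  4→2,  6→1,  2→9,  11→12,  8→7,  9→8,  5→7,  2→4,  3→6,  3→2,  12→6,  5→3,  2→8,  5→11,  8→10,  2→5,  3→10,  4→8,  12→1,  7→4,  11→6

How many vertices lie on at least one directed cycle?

7

A vertex is on a directed cycle iff it belongs to a strongly connected component of size ≥ 2 (or has a self-loop).
The vertices on cycles are {2, 3, 4, 5, 7, 8, 9} — 7 in total.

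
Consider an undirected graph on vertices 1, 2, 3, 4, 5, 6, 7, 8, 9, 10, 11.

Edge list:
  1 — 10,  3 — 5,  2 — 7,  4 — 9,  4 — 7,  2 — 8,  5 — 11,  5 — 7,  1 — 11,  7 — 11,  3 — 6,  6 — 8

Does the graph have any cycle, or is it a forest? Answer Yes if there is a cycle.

DFS, tracking each vertex's parent; an edge to a visited non-parent vertex closes a cycle.
Start from 6:
visit 6 (parent –)
  visit 3 (parent 6)
    3–6: parent, skip
    visit 5 (parent 3)
      visit 7 (parent 5)
        visit 2 (parent 7)
          visit 8 (parent 2)
            8–2: parent, skip
            8–6: 6 visited and ≠ parent → cycle
Cycle: 6 – 3 – 5 – 7 – 2 – 8 – 6.

Yes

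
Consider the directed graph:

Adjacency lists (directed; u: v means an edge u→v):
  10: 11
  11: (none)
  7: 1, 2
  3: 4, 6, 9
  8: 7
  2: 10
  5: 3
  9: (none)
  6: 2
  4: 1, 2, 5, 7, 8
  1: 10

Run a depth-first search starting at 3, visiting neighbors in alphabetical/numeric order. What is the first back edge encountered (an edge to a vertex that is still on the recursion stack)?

DFS from 3 (visiting neighbors in alphabetical/numeric order); mark gray on enter, black on exit:
3 gray
  4 gray
    1 gray
      10 gray
        11 gray
        11 black
      10 black
    1 black
    2 gray
      2→10: 10 black — skip
    2 black
    5 gray
      5→3: 3 is gray → back edge
First back edge: 5 → 3.

5->3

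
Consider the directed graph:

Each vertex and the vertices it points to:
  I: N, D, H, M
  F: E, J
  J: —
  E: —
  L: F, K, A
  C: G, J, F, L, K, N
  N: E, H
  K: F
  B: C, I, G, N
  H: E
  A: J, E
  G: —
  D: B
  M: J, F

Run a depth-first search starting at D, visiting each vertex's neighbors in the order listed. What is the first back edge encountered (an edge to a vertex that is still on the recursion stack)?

I->D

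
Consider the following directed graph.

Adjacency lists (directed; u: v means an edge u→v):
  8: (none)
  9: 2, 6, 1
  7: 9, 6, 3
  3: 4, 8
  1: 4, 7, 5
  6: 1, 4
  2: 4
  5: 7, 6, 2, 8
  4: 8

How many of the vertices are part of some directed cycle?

5

A vertex is on a directed cycle iff it belongs to a strongly connected component of size ≥ 2 (or has a self-loop).
The vertices on cycles are {1, 5, 6, 7, 9} — 5 in total.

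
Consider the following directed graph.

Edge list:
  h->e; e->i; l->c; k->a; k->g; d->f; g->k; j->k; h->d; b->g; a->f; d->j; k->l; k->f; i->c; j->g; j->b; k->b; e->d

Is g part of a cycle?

g is on a cycle iff g can reach itself via ≥1 edge.
g → k → g — yes.

Yes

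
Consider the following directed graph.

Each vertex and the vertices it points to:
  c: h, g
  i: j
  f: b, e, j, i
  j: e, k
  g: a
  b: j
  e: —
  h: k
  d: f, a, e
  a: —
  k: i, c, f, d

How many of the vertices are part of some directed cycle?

A vertex is on a directed cycle iff it belongs to a strongly connected component of size ≥ 2 (or has a self-loop).
The vertices on cycles are {b, c, d, f, h, i, j, k} — 8 in total.

8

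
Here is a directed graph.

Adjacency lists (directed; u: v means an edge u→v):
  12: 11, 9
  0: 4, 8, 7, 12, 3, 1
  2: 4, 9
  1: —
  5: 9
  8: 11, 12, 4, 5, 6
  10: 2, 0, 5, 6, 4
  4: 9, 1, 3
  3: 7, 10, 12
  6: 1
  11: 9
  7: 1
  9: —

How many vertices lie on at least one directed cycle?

A vertex is on a directed cycle iff it belongs to a strongly connected component of size ≥ 2 (or has a self-loop).
The vertices on cycles are {0, 2, 3, 4, 8, 10} — 6 in total.

6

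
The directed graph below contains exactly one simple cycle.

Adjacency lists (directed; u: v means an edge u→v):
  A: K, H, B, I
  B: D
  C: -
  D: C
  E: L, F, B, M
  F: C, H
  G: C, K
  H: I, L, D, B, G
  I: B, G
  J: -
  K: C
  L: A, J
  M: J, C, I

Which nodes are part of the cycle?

A, H, L

DFS with gray/black marking from L:
L gray
  A gray
    K gray
      C gray
      C black
    K black
    H gray
      I gray
        B gray
          D gray
            D→C: C black — skip
          D black
        B black
        G gray
          G→C: C black — skip
          G→K: K black — skip
        G black
      I black
      H→L: L is gray → back edge
Back edge closes the cycle L → A → H → L; its vertices are {A, H, L}.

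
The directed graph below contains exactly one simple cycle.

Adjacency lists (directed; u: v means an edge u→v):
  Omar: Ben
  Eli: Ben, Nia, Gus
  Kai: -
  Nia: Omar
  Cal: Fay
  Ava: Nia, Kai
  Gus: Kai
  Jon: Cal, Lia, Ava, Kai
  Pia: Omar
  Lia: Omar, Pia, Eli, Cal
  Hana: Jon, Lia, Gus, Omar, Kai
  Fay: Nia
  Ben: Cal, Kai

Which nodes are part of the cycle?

DFS with gray/black marking from Cal:
Cal gray
  Fay gray
    Nia gray
      Omar gray
        Ben gray
          Ben→Cal: Cal is gray → back edge
Back edge closes the cycle Cal → Fay → Nia → Omar → Ben → Cal; its vertices are {Ben, Cal, Fay, Nia, Omar}.

Ben, Cal, Fay, Nia, Omar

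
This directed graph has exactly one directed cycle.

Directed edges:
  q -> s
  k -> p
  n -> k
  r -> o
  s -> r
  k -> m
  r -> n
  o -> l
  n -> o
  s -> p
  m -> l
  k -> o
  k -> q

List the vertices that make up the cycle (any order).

k, n, q, r, s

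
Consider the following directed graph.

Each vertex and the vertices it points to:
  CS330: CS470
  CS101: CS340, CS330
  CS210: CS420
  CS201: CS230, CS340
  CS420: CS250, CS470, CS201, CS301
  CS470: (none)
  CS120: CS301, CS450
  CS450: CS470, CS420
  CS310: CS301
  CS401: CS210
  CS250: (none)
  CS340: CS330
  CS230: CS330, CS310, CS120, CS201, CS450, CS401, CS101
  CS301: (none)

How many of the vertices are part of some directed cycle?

7

A vertex is on a directed cycle iff it belongs to a strongly connected component of size ≥ 2 (or has a self-loop).
The vertices on cycles are {CS120, CS201, CS210, CS230, CS401, CS420, CS450} — 7 in total.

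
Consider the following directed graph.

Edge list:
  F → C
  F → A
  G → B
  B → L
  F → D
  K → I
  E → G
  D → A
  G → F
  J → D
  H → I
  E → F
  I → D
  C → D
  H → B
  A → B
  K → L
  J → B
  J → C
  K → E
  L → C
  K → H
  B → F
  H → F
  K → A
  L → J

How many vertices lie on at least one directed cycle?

A vertex is on a directed cycle iff it belongs to a strongly connected component of size ≥ 2 (or has a self-loop).
The vertices on cycles are {A, B, C, D, F, J, L} — 7 in total.

7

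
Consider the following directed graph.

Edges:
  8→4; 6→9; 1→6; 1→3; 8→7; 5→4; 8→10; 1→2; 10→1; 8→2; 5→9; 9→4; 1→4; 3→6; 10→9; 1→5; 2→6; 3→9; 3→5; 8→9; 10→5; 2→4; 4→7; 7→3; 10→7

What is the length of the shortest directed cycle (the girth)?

For each vertex v, BFS finds the shortest path from v back to v.
The shortest such closed walk is 7 → 3 → 9 → 4 → 7, length 4.

4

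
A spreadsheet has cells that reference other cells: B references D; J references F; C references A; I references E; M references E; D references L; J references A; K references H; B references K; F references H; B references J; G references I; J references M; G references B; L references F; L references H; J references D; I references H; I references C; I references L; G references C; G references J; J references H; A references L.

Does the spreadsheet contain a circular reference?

DFS with white/gray/black marking, starting from F:
F gray
  H gray
  H black
F black
I gray
  E gray
  E black
  C gray
    A gray
      L gray
        L→F: F black — skip
        L→H: H black — skip
      L black
    A black
  C black
  I→L: L black — skip
  I→H: H black — skip
I black
G gray
  J gray
    J→F: F black — skip
    J→H: H black — skip
    D gray
      D→L: L black — skip
    D black
    J→A: A black — skip
    M gray
      M→E: E black — skip
    M black
  J black
  G→C: C black — skip
  B gray
    B→J: J black — skip
    B→D: D black — skip
    K gray
      K→H: H black — skip
    K black
  B black
  G→I: I black — skip
G black
Every edge goes to a white or black vertex — no back edge, so the graph is acyclic.

No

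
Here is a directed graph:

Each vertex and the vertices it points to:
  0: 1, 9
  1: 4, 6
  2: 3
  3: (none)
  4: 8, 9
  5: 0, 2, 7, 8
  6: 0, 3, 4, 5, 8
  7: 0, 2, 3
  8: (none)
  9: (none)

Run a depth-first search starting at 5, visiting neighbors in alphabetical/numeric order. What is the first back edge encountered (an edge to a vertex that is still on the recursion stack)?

DFS from 5 (visiting neighbors in alphabetical/numeric order); mark gray on enter, black on exit:
5 gray
  0 gray
    1 gray
      4 gray
        8 gray
        8 black
        9 gray
        9 black
      4 black
      6 gray
        6→0: 0 is gray → back edge
First back edge: 6 → 0.

6→0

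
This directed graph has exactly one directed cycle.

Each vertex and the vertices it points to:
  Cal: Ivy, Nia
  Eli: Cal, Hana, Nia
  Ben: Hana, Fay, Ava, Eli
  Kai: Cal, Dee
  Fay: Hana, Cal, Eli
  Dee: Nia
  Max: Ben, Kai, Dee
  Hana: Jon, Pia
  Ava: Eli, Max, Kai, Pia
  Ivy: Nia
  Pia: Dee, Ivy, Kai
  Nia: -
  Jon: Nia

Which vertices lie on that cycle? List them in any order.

DFS with gray/black marking from Ben:
Ben gray
  Hana gray
    Jon gray
      Nia gray
      Nia black
    Jon black
    Pia gray
      Dee gray
        Dee→Nia: Nia black — skip
      Dee black
      Ivy gray
        Ivy→Nia: Nia black — skip
      Ivy black
      Kai gray
        Cal gray
          Cal→Ivy: Ivy black — skip
          Cal→Nia: Nia black — skip
        Cal black
        Kai→Dee: Dee black — skip
      Kai black
    Pia black
  Hana black
  Fay gray
    Fay→Hana: Hana black — skip
    Fay→Cal: Cal black — skip
    Eli gray
      Eli→Cal: Cal black — skip
      Eli→Hana: Hana black — skip
      Eli→Nia: Nia black — skip
    Eli black
  Fay black
  Ava gray
    Ava→Eli: Eli black — skip
    Max gray
      Max→Ben: Ben is gray → back edge
Back edge closes the cycle Ben → Ava → Max → Ben; its vertices are {Ava, Ben, Max}.

Ava, Ben, Max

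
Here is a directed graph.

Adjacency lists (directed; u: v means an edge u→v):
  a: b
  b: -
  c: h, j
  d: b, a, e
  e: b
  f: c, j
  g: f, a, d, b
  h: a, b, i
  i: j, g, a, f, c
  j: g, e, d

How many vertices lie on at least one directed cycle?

6

A vertex is on a directed cycle iff it belongs to a strongly connected component of size ≥ 2 (or has a self-loop).
The vertices on cycles are {c, f, g, h, i, j} — 6 in total.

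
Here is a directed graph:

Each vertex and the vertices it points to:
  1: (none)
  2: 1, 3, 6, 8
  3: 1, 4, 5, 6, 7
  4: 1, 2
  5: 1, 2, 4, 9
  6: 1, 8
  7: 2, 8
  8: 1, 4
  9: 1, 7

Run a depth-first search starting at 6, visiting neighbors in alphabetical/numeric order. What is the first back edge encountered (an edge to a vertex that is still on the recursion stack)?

DFS from 6 (visiting neighbors in alphabetical/numeric order); mark gray on enter, black on exit:
6 gray
  1 gray
  1 black
  8 gray
    8→1: 1 black — skip
    4 gray
      4→1: 1 black — skip
      2 gray
        2→1: 1 black — skip
        3 gray
          3→1: 1 black — skip
          3→4: 4 is gray → back edge
First back edge: 3 → 4.

3->4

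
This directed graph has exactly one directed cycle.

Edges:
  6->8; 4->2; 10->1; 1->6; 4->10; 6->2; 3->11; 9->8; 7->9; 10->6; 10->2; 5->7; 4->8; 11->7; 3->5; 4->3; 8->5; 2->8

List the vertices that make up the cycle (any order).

5, 7, 8, 9

DFS with gray/black marking from 5:
5 gray
  7 gray
    9 gray
      8 gray
        8→5: 5 is gray → back edge
Back edge closes the cycle 5 → 7 → 9 → 8 → 5; its vertices are {5, 7, 8, 9}.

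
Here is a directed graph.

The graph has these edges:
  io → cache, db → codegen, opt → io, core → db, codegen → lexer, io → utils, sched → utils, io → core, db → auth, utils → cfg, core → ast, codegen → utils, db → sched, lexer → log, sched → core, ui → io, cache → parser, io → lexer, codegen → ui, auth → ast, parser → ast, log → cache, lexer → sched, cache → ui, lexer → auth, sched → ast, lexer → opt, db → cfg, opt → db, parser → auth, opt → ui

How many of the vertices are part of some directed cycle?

A vertex is on a directed cycle iff it belongs to a strongly connected component of size ≥ 2 (or has a self-loop).
The vertices on cycles are {db, io, ui, log, opt, core, cache, lexer, sched, codegen} — 10 in total.

10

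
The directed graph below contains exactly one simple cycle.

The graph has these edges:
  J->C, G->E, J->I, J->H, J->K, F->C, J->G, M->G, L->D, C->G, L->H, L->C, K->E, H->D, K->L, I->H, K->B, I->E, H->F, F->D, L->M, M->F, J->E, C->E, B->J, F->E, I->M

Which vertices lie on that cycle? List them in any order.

B, J, K

DFS with gray/black marking from K:
K gray
  B gray
    J gray
      C gray
        E gray
        E black
        G gray
          G→E: E black — skip
        G black
      C black
      J→G: G black — skip
      I gray
        I→E: E black — skip
        H gray
          D gray
          D black
          F gray
            F→E: E black — skip
            F→C: C black — skip
            F→D: D black — skip
          F black
        H black
        M gray
          M→G: G black — skip
          M→F: F black — skip
        M black
      I black
      J→E: E black — skip
      J→H: H black — skip
      J→K: K is gray → back edge
Back edge closes the cycle K → B → J → K; its vertices are {B, J, K}.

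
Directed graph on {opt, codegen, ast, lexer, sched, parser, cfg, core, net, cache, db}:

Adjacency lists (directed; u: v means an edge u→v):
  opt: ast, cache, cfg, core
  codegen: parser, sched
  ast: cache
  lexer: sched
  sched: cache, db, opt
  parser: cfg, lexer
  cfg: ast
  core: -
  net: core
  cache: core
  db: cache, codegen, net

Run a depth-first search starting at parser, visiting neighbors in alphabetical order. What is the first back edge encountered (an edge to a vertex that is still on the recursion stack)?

codegen→parser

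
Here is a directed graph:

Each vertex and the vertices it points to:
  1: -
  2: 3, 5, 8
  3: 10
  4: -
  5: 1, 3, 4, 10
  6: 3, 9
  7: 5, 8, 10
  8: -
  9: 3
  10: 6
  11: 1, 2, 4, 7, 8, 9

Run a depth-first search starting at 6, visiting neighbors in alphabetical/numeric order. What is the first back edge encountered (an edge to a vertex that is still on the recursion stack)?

10->6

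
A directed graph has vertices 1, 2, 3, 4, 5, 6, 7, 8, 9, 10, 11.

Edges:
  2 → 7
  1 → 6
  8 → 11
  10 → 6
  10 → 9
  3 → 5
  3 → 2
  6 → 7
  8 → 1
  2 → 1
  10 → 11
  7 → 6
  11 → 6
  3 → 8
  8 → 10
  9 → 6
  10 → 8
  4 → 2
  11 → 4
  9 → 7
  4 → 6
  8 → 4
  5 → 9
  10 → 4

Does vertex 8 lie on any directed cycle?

Yes

8 is on a cycle iff 8 can reach itself via ≥1 edge.
8 → 10 → 8 — yes.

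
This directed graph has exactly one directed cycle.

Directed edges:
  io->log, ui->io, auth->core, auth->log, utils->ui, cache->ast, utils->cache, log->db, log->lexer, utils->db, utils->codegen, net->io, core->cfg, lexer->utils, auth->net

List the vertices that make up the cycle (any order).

DFS with gray/black marking from log:
log gray
  db gray
  db black
  lexer gray
    utils gray
      ui gray
        io gray
          io→log: log is gray → back edge
Back edge closes the cycle log → lexer → utils → ui → io → log; its vertices are {io, ui, log, lexer, utils}.

io, ui, log, lexer, utils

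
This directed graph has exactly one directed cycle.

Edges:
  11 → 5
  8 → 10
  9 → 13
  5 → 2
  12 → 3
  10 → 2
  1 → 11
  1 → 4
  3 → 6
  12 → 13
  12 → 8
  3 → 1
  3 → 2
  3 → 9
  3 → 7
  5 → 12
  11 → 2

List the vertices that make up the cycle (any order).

DFS with gray/black marking from 12:
12 gray
  3 gray
    1 gray
      4 gray
      4 black
      11 gray
        5 gray
          5→12: 12 is gray → back edge
Back edge closes the cycle 12 → 3 → 1 → 11 → 5 → 12; its vertices are {1, 3, 5, 11, 12}.

1, 3, 5, 11, 12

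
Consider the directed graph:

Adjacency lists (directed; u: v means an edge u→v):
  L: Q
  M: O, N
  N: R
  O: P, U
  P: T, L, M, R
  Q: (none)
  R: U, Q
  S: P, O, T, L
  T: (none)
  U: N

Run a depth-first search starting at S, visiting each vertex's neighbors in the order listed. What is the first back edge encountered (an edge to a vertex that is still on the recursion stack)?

DFS from S (visiting each vertex's neighbors in the order listed); mark gray on enter, black on exit:
S gray
  P gray
    T gray
    T black
    L gray
      Q gray
      Q black
    L black
    M gray
      O gray
        O→P: P is gray → back edge
First back edge: O → P.

O->P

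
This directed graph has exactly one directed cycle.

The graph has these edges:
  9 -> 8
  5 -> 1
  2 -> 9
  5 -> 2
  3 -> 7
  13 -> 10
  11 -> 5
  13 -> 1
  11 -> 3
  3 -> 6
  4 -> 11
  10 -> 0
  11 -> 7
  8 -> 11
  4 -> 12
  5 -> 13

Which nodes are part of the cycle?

DFS with gray/black marking from 11:
11 gray
  7 gray
  7 black
  3 gray
    6 gray
    6 black
    3→7: 7 black — skip
  3 black
  5 gray
    1 gray
    1 black
    2 gray
      9 gray
        8 gray
          8→11: 11 is gray → back edge
Back edge closes the cycle 11 → 5 → 2 → 9 → 8 → 11; its vertices are {2, 5, 8, 9, 11}.

2, 5, 8, 9, 11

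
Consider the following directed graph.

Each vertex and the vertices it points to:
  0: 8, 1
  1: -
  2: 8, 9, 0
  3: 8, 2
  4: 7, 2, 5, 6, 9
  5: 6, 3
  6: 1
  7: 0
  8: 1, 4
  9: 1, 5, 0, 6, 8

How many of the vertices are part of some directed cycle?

8

A vertex is on a directed cycle iff it belongs to a strongly connected component of size ≥ 2 (or has a self-loop).
The vertices on cycles are {0, 2, 3, 4, 5, 7, 8, 9} — 8 in total.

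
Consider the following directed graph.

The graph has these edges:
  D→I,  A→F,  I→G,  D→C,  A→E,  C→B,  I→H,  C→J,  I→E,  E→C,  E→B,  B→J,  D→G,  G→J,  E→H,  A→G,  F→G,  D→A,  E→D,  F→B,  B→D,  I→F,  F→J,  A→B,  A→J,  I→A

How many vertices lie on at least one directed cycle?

A vertex is on a directed cycle iff it belongs to a strongly connected component of size ≥ 2 (or has a self-loop).
The vertices on cycles are {A, B, C, D, E, F, I} — 7 in total.

7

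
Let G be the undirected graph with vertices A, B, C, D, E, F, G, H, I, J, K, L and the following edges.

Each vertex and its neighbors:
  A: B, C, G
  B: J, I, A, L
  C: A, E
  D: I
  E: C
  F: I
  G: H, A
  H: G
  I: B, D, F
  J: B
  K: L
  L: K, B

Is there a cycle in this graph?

DFS, tracking each vertex's parent; an edge to a visited non-parent vertex closes a cycle.
Start from D:
visit D (parent –)
  visit I (parent D)
    visit B (parent I)
      visit J (parent B)
        J–B: parent, skip
      B–I: parent, skip
      visit A (parent B)
        A–B: parent, skip
        visit C (parent A)
          C–A: parent, skip
          visit E (parent C)
            E–C: parent, skip
        visit G (parent A)
          visit H (parent G)
            H–G: parent, skip
          G–A: parent, skip
      visit L (parent B)
        visit K (parent L)
          K–L: parent, skip
        L–B: parent, skip
    I–D: parent, skip
    visit F (parent I)
      F–I: parent, skip
No non-parent visited neighbor found — the graph is a forest.

No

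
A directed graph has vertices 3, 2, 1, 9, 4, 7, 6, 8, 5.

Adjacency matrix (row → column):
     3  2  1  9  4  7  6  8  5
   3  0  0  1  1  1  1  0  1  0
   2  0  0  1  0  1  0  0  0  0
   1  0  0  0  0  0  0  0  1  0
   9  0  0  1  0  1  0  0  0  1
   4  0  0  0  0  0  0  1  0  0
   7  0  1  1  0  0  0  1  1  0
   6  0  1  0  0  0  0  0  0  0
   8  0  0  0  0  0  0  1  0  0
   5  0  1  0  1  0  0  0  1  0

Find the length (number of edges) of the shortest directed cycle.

2

For each vertex v, BFS finds the shortest path from v back to v.
The shortest such closed walk is 9 → 5 → 9, length 2.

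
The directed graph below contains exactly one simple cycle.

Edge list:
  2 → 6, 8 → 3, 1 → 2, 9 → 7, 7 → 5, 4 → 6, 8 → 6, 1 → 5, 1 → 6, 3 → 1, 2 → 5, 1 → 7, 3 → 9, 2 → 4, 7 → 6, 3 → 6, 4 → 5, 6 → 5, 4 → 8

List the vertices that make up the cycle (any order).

DFS with gray/black marking from 8:
8 gray
  3 gray
    6 gray
      5 gray
      5 black
    6 black
    9 gray
      7 gray
        7→6: 6 black — skip
        7→5: 5 black — skip
      7 black
    9 black
    1 gray
      2 gray
        4 gray
          4→8: 8 is gray → back edge
Back edge closes the cycle 8 → 3 → 1 → 2 → 4 → 8; its vertices are {1, 2, 3, 4, 8}.

1, 2, 3, 4, 8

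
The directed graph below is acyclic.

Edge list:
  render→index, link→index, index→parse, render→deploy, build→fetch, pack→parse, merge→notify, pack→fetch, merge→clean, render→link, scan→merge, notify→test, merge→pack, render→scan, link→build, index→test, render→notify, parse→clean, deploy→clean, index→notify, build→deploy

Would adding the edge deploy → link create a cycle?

Yes

Adding deploy→link creates a cycle iff link can already reach deploy.
Path from link: link → build → deploy.
So link → … → deploy → link is a cycle.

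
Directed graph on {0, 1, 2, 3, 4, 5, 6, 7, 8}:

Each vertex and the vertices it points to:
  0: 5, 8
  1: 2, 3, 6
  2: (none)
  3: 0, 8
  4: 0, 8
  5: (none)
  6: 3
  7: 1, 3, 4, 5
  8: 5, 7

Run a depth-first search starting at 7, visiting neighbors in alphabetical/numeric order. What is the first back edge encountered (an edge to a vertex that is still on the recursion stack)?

DFS from 7 (visiting neighbors in alphabetical/numeric order); mark gray on enter, black on exit:
7 gray
  1 gray
    2 gray
    2 black
    3 gray
      0 gray
        5 gray
        5 black
        8 gray
          8→5: 5 black — skip
          8→7: 7 is gray → back edge
First back edge: 8 → 7.

8→7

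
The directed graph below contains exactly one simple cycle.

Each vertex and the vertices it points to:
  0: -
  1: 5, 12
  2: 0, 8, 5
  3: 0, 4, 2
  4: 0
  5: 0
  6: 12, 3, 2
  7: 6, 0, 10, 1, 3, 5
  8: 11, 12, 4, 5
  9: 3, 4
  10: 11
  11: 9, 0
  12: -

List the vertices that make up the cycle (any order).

2, 3, 8, 9, 11

DFS with gray/black marking from 2:
2 gray
  0 gray
  0 black
  8 gray
    11 gray
      9 gray
        3 gray
          3→0: 0 black — skip
          4 gray
            4→0: 0 black — skip
          4 black
          3→2: 2 is gray → back edge
Back edge closes the cycle 2 → 8 → 11 → 9 → 3 → 2; its vertices are {2, 3, 8, 9, 11}.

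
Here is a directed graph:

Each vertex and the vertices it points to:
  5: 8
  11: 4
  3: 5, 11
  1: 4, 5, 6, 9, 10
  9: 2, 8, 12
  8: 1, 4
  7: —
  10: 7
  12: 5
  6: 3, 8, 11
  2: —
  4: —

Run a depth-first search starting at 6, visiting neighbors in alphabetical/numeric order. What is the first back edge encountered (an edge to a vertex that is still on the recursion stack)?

1->5

DFS from 6 (visiting neighbors in alphabetical/numeric order); mark gray on enter, black on exit:
6 gray
  3 gray
    5 gray
      8 gray
        1 gray
          4 gray
          4 black
          1→5: 5 is gray → back edge
First back edge: 1 → 5.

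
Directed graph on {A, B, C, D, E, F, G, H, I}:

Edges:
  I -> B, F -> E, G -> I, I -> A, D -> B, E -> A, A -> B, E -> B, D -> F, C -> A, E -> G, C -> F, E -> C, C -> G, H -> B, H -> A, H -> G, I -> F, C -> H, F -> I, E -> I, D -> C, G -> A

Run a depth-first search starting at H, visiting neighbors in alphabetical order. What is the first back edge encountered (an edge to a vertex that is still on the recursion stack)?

C→F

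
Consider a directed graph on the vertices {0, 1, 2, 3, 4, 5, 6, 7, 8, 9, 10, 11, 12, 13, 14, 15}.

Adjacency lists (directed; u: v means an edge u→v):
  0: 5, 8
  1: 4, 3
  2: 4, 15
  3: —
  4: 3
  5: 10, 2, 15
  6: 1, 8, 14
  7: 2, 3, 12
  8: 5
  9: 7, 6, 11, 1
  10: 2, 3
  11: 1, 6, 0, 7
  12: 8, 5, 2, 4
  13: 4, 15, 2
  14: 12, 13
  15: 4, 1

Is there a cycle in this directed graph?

No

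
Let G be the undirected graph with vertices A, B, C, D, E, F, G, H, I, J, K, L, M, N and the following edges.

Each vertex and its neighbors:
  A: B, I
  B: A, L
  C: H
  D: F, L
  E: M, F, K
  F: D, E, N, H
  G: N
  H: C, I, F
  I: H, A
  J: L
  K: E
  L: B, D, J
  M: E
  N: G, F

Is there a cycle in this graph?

Yes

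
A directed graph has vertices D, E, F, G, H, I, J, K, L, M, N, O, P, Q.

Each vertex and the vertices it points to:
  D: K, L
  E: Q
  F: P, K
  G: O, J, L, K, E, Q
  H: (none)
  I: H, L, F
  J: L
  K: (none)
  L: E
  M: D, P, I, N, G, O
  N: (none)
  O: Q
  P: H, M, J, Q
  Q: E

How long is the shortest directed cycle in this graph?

For each vertex v, BFS finds the shortest path from v back to v.
The shortest such closed walk is P → M → P, length 2.

2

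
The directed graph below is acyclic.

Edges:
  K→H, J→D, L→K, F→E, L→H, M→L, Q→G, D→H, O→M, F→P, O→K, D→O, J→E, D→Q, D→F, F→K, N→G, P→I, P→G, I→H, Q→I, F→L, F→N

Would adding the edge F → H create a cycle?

Adding F→H creates a cycle iff H can already reach F.
Explore from H: no path reaches F. The graph stays acyclic.

No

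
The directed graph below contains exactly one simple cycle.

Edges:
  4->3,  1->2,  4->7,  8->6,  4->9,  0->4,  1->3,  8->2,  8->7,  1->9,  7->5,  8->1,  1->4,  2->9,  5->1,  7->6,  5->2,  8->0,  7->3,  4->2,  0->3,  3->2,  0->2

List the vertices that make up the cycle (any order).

DFS with gray/black marking from 1:
1 gray
  2 gray
    9 gray
    9 black
  2 black
  3 gray
    3→2: 2 black — skip
  3 black
  4 gray
    4→9: 9 black — skip
    4→2: 2 black — skip
    7 gray
      7→3: 3 black — skip
      5 gray
        5→2: 2 black — skip
        5→1: 1 is gray → back edge
Back edge closes the cycle 1 → 4 → 7 → 5 → 1; its vertices are {1, 4, 5, 7}.

1, 4, 5, 7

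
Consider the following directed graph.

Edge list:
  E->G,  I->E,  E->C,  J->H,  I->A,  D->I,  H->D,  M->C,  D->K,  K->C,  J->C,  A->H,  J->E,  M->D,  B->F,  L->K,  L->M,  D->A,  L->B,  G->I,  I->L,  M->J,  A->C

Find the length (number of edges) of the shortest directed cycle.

3

For each vertex v, BFS finds the shortest path from v back to v.
The shortest such closed walk is D → A → H → D, length 3.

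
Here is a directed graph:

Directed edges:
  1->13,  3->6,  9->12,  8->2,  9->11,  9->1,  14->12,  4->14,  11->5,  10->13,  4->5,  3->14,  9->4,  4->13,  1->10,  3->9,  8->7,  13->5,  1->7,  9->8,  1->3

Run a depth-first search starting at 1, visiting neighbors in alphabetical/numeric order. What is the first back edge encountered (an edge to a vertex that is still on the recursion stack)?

9->1

DFS from 1 (visiting neighbors in alphabetical/numeric order); mark gray on enter, black on exit:
1 gray
  3 gray
    6 gray
    6 black
    9 gray
      9→1: 1 is gray → back edge
First back edge: 9 → 1.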